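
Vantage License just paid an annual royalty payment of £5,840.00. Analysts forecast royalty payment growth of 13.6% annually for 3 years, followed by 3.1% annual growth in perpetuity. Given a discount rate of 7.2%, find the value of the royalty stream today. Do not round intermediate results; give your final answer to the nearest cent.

D_1 = 6634.24000
D_2 = 7536.49664
D_3 = 8561.46018
Terminal value at year 3: TV = D_3×(1+g_2)/(r−g_2) = 8826.86545/0.041 = 215289.40119
P_0 = D_1/(1+r)^1 + D_2/(1+r)^2 + D_3/(1+r)^3 + TV/(1+r)^3
    = 6188.65672 + 6558.12876 + 6949.65883 + 174758.49410 = 194454.93841

£194454.94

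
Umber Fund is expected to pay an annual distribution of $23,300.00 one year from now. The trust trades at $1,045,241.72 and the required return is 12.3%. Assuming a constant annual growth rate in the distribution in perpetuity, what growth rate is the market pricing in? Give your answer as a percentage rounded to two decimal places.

P = D₁/(r−g) ⇒ g = r − D₁/P = 0.123 − $23,300.00/$1,045,241.72 = 0.100709

10.07%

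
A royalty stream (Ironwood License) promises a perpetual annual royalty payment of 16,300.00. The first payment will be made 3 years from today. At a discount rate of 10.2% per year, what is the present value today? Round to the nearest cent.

Value at end of year 2: C / r = 16,300.00 / 0.102 = 159,803.9216
Discount to today: PV = 159,803.9216 / (1 + 0.102)^2 = 159,803.9216 / 1.214404 = 131,590.41

131590.41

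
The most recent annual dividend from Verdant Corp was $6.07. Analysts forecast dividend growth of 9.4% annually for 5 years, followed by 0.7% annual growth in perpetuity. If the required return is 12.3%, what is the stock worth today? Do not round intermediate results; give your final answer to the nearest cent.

$74.31

D_1 = 6.64058
D_2 = 7.26479
D_3 = 7.94769
D_4 = 8.69477
D_5 = 9.51208
Terminal value at year 5: TV = D_5×(1+g_2)/(r−g_2) = 9.57866/0.116 = 82.57466
P_0 = D_1/(1+r)^1 + D_2/(1+r)^2 + D_3/(1+r)^3 + D_4/(1+r)^4 + D_5/(1+r)^5 + TV/(1+r)^5
    = 5.91325 + 5.76055 + 5.61179 + 5.46687 + 5.32570 + 46.23257 = 74.31072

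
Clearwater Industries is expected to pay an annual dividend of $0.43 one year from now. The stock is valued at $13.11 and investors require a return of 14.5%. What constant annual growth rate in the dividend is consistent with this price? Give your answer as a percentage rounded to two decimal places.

11.22%

P = D₁/(r−g) ⇒ g = r − D₁/P = 0.145 − $0.43/$13.11 = 0.112201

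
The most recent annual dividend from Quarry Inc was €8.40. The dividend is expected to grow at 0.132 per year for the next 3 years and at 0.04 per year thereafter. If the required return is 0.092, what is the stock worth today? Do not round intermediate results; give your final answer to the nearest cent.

D_1 = 9.50880
D_2 = 10.76396
D_3 = 12.18480
Terminal value at year 3: TV = D_3×(1+g_2)/(r−g_2) = 12.67220/0.052 = 243.69609
P_0 = D_1/(1+r)^1 + D_2/(1+r)^2 + D_3/(1+r)^3 + TV/(1+r)^3
    = 8.70769 + 9.02666 + 9.35730 + 187.14604 = 214.23769

€214.24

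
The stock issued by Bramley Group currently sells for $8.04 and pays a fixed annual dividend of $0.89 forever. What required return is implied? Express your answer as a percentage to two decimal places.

11.07%

P = C/r ⇒ r = C/P = $0.89/$8.04 = 0.110697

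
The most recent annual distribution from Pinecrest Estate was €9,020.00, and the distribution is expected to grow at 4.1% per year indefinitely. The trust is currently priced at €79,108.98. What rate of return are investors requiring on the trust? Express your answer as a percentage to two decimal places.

D₁ = €9,020.00 × 1.041 = €9,389.8200
P = D₁/(r − g) ⇒ r = D₁/P + g = €9,389.8200/€79,108.98 + 0.041 = 0.118695 + 0.041 = 0.159695

15.97%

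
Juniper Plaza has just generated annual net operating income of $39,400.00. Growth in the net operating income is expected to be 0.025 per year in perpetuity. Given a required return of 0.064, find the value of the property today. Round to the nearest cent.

D₁ = D₀ × (1 + g) = $39,400.00 × 1.025 = $40,385.0000
Growing perpetuity: P = D₁ / (r − g) = $40,385.0000 / (0.064 − 0.025) = $1,035,512.82

$1035512.82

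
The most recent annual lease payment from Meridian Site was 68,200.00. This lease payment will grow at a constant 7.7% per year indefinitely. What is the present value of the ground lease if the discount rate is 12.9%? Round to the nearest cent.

1412526.92

D₁ = D₀ × (1 + g) = 68,200.00 × 1.077 = 73,451.4000
Growing perpetuity: P = D₁ / (r − g) = 73,451.4000 / (0.129 − 0.077) = 1,412,526.92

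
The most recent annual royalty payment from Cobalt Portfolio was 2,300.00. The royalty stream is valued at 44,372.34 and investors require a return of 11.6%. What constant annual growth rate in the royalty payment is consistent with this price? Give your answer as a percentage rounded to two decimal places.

6.10%

P = D₀(1+g)/(r−g) ⇒ P(r−g) = D₀(1+g) ⇒ g(P+D₀) = P·r − D₀
g = (P·r − D₀)/(P + D₀) = (44,372.34×0.116 − 2,300.00) / (44,372.34 + 2,300.00) = 0.061004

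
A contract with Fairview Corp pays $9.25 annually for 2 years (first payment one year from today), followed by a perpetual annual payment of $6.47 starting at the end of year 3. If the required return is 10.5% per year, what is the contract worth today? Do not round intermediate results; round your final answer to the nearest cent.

$66.41

PV of 2-year annuity: $9.25 × [1 − (1+0.105)^−2] / 0.105 = 15.94664
Perpetuity value at year 2: $6.47 / 0.105 = 61.61905
PV of perpetuity: 61.61905 / (1+0.105)^2 = 50.46502
Total PV = 15.94664 + 50.46502 = 66.41166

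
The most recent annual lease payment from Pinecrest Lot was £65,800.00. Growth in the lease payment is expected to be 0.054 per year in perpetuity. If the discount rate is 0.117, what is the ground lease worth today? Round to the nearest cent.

D₁ = D₀ × (1 + g) = £65,800.00 × 1.054 = £69,353.2000
Growing perpetuity: P = D₁ / (r − g) = £69,353.2000 / (0.117 − 0.054) = £1,100,844.44

£1100844.44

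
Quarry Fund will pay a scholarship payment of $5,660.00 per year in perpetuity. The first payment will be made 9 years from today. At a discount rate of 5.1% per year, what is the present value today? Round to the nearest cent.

Value at end of year 8: C / r = $5,660.00 / 0.051 = $110,980.3922
Discount to today: PV = $110,980.3922 / (1 + 0.051)^8 = $110,980.3922 / 1.488750 = $74,546.03

$74546.03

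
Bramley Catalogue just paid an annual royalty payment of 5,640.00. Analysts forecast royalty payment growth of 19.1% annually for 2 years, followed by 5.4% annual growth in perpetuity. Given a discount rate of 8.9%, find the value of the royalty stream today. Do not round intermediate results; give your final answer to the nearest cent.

D_1 = 6717.24000
D_2 = 8000.23284
Terminal value at year 2: TV = D_2×(1+g_2)/(r−g_2) = 8432.24541/0.035 = 240921.29752
P_0 = D_1/(1+r)^1 + D_2/(1+r)^2 + TV/(1+r)^2
    = 6168.26446 + 6746.00824 + 203151.21962 = 216065.49233

216065.49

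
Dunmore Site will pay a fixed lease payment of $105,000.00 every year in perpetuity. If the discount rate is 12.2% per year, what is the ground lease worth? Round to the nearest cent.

Level perpetuity: PV = C / r = $105,000.00 / 0.122 = $860,655.74

$860655.74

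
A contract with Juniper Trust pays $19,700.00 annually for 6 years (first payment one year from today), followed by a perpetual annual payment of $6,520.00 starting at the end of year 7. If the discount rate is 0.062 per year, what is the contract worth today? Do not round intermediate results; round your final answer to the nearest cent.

PV of 6-year annuity: $19,700.00 × [1 − (1+0.062)^−6] / 0.062 = 96265.54540
Perpetuity value at year 6: $6,520.00 / 0.062 = 105161.29032
PV of perpetuity: 105161.29032 / (1+0.062)^6 = 73300.81540
Total PV = 96265.54540 + 73300.81540 = 169566.36080

$169566.36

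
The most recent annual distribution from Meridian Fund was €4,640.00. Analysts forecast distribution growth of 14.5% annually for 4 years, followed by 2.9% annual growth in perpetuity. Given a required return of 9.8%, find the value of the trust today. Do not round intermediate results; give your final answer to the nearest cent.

D_1 = 5312.80000
D_2 = 6083.15600
D_3 = 6965.21362
D_4 = 7975.16959
Terminal value at year 4: TV = D_4×(1+g_2)/(r−g_2) = 8206.44951/0.069 = 118934.05092
P_0 = D_1/(1+r)^1 + D_2/(1+r)^2 + D_3/(1+r)^3 + D_4/(1+r)^4 + TV/(1+r)^4
    = 4838.61566 + 5045.73309 + 5261.71620 + 5486.94449 + 81827.04179 = 102460.05124

€102460.05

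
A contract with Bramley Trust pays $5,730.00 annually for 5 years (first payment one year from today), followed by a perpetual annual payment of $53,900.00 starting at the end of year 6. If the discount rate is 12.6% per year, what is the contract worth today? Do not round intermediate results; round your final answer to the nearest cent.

$256686.03

PV of 5-year annuity: $5,730.00 × [1 − (1+0.126)^−5] / 0.126 = 20351.99728
Perpetuity value at year 5: $53,900.00 / 0.126 = 427777.77778
PV of perpetuity: 427777.77778 / (1+0.126)^5 = 236334.03371
Total PV = 20351.99728 + 236334.03371 = 256686.03099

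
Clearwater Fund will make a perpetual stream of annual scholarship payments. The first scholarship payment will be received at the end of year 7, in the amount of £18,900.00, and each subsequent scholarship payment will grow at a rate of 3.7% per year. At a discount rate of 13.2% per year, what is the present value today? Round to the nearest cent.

£94549.59

Value at end of year 6: C₁ / (r − g) = £18,900.00 / (0.132 − 0.037) = £198,947.3684
Discount to today: PV = £198,947.3684 / (1 + 0.132)^6 = £198,947.3684 / 2.104159 = £94,549.59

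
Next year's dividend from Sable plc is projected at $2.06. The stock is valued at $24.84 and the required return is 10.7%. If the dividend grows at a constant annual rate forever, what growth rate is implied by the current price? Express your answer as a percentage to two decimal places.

P = D₁/(r−g) ⇒ g = r − D₁/P = 0.107 − $2.06/$24.84 = 0.024069

2.41%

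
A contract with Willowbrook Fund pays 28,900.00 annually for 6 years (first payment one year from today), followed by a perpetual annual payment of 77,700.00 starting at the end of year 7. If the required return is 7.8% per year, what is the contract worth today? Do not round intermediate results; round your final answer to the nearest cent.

769181.99

PV of 6-year annuity: 28,900.00 × [1 − (1+0.078)^−6] / 0.078 = 134415.70838
Perpetuity value at year 6: 77,700.00 / 0.078 = 996153.84615
PV of perpetuity: 996153.84615 / (1+0.078)^6 = 634766.28419
Total PV = 134415.70838 + 634766.28419 = 769181.99256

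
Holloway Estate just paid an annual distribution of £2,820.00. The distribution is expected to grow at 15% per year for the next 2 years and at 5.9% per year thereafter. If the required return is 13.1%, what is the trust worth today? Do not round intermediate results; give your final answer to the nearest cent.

D_1 = 3243.00000
D_2 = 3729.45000
Terminal value at year 2: TV = D_2×(1+g_2)/(r−g_2) = 3949.48755/0.072 = 54853.99375
P_0 = D_1/(1+r)^1 + D_2/(1+r)^2 + TV/(1+r)^2
    = 2867.37401 + 2915.54386 + 42882.79095 = 48665.70881

£48665.71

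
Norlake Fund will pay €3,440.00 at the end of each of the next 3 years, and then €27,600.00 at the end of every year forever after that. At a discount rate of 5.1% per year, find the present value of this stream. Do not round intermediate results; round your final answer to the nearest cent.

PV of 3-year annuity: €3,440.00 × [1 − (1+0.051)^−3] / 0.051 = 9350.44714
Perpetuity value at year 3: €27,600.00 / 0.051 = 541176.47059
PV of perpetuity: 541176.47059 / (1+0.051)^3 = 466155.44119
Total PV = 9350.44714 + 466155.44119 = 475505.88833

€475505.89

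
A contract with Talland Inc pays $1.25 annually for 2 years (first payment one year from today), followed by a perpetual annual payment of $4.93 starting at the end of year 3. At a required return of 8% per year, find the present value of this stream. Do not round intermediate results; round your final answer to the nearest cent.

$55.06

PV of 2-year annuity: $1.25 × [1 − (1+0.08)^−2] / 0.08 = 2.22908
Perpetuity value at year 2: $4.93 / 0.08 = 61.62500
PV of perpetuity: 61.62500 / (1+0.08)^2 = 52.83350
Total PV = 2.22908 + 52.83350 = 55.06259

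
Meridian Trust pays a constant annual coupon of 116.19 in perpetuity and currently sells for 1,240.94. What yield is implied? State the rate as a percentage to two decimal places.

9.36%

P = C/r ⇒ r = C/P = 116.19/1,240.94 = 0.093631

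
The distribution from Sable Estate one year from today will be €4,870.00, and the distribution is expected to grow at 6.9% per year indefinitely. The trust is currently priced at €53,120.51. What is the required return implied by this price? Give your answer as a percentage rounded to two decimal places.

P = D₁/(r − g) ⇒ r = D₁/P + g = €4,870.0000/€53,120.51 + 0.069 = 0.091678 + 0.069 = 0.160678

16.07%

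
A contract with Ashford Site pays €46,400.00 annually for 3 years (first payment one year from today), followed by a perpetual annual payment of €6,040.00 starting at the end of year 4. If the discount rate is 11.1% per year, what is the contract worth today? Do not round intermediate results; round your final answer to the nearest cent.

PV of 3-year annuity: €46,400.00 × [1 − (1+0.111)^−3] / 0.111 = 113191.44406
Perpetuity value at year 3: €6,040.00 / 0.111 = 54414.41441
PV of perpetuity: 54414.41441 / (1+0.111)^3 = 39680.01092
Total PV = 113191.44406 + 39680.01092 = 152871.45498

€152871.45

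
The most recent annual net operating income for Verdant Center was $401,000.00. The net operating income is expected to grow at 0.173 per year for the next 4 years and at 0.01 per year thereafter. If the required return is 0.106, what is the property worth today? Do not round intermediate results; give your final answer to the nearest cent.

D_1 = 470373.00000
D_2 = 551747.52900
D_3 = 647199.85152
D_4 = 759165.42583
Terminal value at year 4: TV = D_4×(1+g_2)/(r−g_2) = 766757.08009/0.096 = 7987052.91758
P_0 = D_1/(1+r)^1 + D_2/(1+r)^2 + D_3/(1+r)^3 + D_4/(1+r)^4 + TV/(1+r)^4
    = 425292.04340 + 451055.66628 + 478380.01496 + 507359.63612 + 5337846.17170 = 7199933.53247

$7199933.53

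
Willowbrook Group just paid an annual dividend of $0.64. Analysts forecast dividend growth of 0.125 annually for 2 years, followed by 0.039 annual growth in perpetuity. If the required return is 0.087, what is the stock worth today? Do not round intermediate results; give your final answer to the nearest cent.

D_1 = 0.72000
D_2 = 0.81000
Terminal value at year 2: TV = D_2×(1+g_2)/(r−g_2) = 0.84159/0.048 = 17.53312
P_0 = D_1/(1+r)^1 + D_2/(1+r)^2 + TV/(1+r)^2
    = 0.66237 + 0.68553 + 14.83885 = 16.18675

$16.19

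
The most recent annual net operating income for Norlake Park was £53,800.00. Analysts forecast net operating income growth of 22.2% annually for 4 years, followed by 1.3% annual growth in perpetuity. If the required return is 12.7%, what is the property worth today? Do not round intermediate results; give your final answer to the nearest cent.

£925346.25

D_1 = 65743.60000
D_2 = 80338.67920
D_3 = 98173.86598
D_4 = 119968.46423
Terminal value at year 4: TV = D_4×(1+g_2)/(r−g_2) = 121528.05427/0.114 = 1066035.56373
P_0 = D_1/(1+r)^1 + D_2/(1+r)^2 + D_3/(1+r)^3 + D_4/(1+r)^4 + TV/(1+r)^4
    = 58335.04880 + 63252.37767 + 68584.21075 + 74365.48850 + 660809.12147 = 925346.24719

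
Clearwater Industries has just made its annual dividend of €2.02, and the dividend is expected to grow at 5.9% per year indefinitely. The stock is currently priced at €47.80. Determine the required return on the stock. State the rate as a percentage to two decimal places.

D₁ = €2.02 × 1.059 = €2.1392
P = D₁/(r − g) ⇒ r = D₁/P + g = €2.1392/€47.80 + 0.059 = 0.044753 + 0.059 = 0.103753

10.38%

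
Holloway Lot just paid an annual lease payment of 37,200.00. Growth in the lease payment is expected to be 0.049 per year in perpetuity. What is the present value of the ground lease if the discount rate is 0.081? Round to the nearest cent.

1219462.50

D₁ = D₀ × (1 + g) = 37,200.00 × 1.049 = 39,022.8000
Growing perpetuity: P = D₁ / (r − g) = 39,022.8000 / (0.081 − 0.049) = 1,219,462.50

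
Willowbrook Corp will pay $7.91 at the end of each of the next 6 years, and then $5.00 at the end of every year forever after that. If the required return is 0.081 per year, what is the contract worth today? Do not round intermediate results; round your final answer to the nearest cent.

PV of 6-year annuity: $7.91 × [1 − (1+0.081)^−6] / 0.081 = 36.45631
Perpetuity value at year 6: $5.00 / 0.081 = 61.72840
PV of perpetuity: 61.72840 / (1+0.081)^6 = 38.68395
Total PV = 36.45631 + 38.68395 = 75.14026

$75.14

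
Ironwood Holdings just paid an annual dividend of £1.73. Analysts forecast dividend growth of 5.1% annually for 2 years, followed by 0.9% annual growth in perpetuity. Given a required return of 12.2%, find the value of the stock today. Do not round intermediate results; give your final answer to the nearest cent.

D_1 = 1.81823
D_2 = 1.91096
Terminal value at year 2: TV = D_2×(1+g_2)/(r−g_2) = 1.92816/0.113 = 17.06335
P_0 = D_1/(1+r)^1 + D_2/(1+r)^2 + TV/(1+r)^2
    = 1.62053 + 1.51798 + 13.55435 = 16.69285

£16.69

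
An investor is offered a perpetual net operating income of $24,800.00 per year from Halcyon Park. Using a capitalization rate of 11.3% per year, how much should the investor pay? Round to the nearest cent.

$219469.03

Level perpetuity: PV = C / r = $24,800.00 / 0.113 = $219,469.03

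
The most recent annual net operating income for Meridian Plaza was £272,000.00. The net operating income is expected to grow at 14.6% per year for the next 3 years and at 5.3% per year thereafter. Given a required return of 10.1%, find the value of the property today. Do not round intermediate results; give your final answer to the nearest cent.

D_1 = 311712.00000
D_2 = 357221.95200
D_3 = 409376.35699
Terminal value at year 3: TV = D_3×(1+g_2)/(r−g_2) = 431073.30391/0.048 = 8980693.83151
P_0 = D_1/(1+r)^1 + D_2/(1+r)^2 + D_3/(1+r)^3 + TV/(1+r)^3
    = 283117.16621 + 294688.71252 + 306733.21030 + 6728959.80101 = 7613498.89004

£7613498.89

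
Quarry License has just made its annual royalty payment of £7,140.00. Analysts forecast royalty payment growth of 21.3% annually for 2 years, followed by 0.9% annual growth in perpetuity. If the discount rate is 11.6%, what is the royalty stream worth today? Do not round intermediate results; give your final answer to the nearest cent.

£95738.14

D_1 = 8660.82000
D_2 = 10505.57466
Terminal value at year 2: TV = D_2×(1+g_2)/(r−g_2) = 10600.12483/0.107 = 99066.58721
P_0 = D_1/(1+r)^1 + D_2/(1+r)^2 + TV/(1+r)^2
    = 7760.59140 + 8435.12309 + 79542.42239 = 95738.13687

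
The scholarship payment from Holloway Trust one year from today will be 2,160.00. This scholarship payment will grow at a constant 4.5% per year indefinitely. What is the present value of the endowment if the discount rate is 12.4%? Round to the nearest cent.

27341.77

Growing perpetuity: P = D₁ / (r − g) = 2,160.0000 / (0.124 − 0.045) = 27,341.77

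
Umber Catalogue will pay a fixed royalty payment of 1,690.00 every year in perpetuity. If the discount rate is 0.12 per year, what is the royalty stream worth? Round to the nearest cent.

14083.33

Level perpetuity: PV = C / r = 1,690.00 / 0.12 = 14,083.33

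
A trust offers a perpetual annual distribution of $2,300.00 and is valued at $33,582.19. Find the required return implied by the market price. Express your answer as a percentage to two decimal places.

P = C/r ⇒ r = C/P = $2,300.00/$33,582.19 = 0.068489

6.85%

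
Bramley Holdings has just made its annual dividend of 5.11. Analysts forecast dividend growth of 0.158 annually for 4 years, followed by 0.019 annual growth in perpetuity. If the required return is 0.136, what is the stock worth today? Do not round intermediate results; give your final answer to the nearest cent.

D_1 = 5.91738
D_2 = 6.85233
D_3 = 7.93499
D_4 = 9.18872
Terminal value at year 4: TV = D_4×(1+g_2)/(r−g_2) = 9.36331/0.117 = 80.02828
P_0 = D_1/(1+r)^1 + D_2/(1+r)^2 + D_3/(1+r)^3 + D_4/(1+r)^4 + TV/(1+r)^4
    = 5.20896 + 5.30984 + 5.41267 + 5.51749 + 48.05407 = 69.50303

69.50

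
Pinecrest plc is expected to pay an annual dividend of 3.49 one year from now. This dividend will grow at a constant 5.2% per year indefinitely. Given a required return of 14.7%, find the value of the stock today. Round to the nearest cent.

36.74

Growing perpetuity: P = D₁ / (r − g) = 3.4900 / (0.147 − 0.052) = 36.74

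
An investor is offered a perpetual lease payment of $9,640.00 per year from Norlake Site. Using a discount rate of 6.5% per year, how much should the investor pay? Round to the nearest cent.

Level perpetuity: PV = C / r = $9,640.00 / 0.065 = $148,307.69

$148307.69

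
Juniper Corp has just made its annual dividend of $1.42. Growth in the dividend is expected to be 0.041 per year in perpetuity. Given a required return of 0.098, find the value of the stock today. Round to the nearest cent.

$25.93

D₁ = D₀ × (1 + g) = $1.42 × 1.041 = $1.4782
Growing perpetuity: P = D₁ / (r − g) = $1.4782 / (0.098 − 0.041) = $25.93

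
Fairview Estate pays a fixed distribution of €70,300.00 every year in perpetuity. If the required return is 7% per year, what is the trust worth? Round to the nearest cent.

Level perpetuity: PV = C / r = €70,300.00 / 0.07 = €1,004,285.71

€1004285.71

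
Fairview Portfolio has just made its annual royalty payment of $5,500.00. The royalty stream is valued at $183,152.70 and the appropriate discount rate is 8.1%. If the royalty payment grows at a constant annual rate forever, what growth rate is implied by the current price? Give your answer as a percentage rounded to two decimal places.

4.95%

P = D₀(1+g)/(r−g) ⇒ P(r−g) = D₀(1+g) ⇒ g(P+D₀) = P·r − D₀
g = (P·r − D₀)/(P + D₀) = ($183,152.70×0.081 − $5,500.00) / ($183,152.70 + $5,500.00) = 0.049484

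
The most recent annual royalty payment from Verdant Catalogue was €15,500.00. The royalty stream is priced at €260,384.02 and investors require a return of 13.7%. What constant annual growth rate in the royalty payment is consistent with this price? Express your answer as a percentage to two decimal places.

P = D₀(1+g)/(r−g) ⇒ P(r−g) = D₀(1+g) ⇒ g(P+D₀) = P·r − D₀
g = (P·r − D₀)/(P + D₀) = (€260,384.02×0.137 − €15,500.00) / (€260,384.02 + €15,500.00) = 0.073120

7.31%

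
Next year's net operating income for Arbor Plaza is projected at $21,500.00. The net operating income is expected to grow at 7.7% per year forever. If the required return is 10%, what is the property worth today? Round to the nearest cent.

Growing perpetuity: P = D₁ / (r − g) = $21,500.0000 / (0.1 − 0.077) = $934,782.61

$934782.61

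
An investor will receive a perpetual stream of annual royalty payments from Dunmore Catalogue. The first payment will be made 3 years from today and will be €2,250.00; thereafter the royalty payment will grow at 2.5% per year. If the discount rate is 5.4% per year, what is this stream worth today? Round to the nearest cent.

€69839.85

Value at end of year 2: C₁ / (r − g) = €2,250.00 / (0.054 − 0.025) = €77,586.2069
Discount to today: PV = €77,586.2069 / (1 + 0.054)^2 = €77,586.2069 / 1.110916 = €69,839.85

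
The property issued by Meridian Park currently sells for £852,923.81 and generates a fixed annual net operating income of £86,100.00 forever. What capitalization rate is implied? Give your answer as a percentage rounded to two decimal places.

P = C/r ⇒ r = C/P = £86,100.00/£852,923.81 = 0.100947

10.09%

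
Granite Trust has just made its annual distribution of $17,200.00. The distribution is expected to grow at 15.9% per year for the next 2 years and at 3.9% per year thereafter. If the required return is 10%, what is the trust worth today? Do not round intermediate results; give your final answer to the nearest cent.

D_1 = 19934.80000
D_2 = 23104.43320
Terminal value at year 2: TV = D_2×(1+g_2)/(r−g_2) = 24005.50609/0.061 = 393532.88680
P_0 = D_1/(1+r)^1 + D_2/(1+r)^2 + TV/(1+r)^2
    = 18122.54545 + 19094.57289 + 325233.79074 = 362450.90909

$362450.91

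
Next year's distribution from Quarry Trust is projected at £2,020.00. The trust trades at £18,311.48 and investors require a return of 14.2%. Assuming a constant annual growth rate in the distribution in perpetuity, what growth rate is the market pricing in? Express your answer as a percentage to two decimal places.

3.17%

P = D₁/(r−g) ⇒ g = r − D₁/P = 0.142 − £2,020.00/£18,311.48 = 0.031687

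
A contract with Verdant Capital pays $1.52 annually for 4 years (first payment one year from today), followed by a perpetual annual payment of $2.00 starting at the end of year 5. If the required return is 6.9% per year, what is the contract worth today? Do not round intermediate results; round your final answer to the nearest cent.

PV of 4-year annuity: $1.52 × [1 − (1+0.069)^−4] / 0.069 = 5.16021
Perpetuity value at year 4: $2.00 / 0.069 = 28.98551
PV of perpetuity: 28.98551 / (1+0.069)^4 = 22.19576
Total PV = 5.16021 + 22.19576 = 27.35597

$27.36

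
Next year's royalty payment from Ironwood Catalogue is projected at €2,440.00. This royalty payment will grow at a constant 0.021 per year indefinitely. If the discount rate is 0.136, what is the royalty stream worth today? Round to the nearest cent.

€21217.39

Growing perpetuity: P = D₁ / (r − g) = €2,440.0000 / (0.136 − 0.021) = €21,217.39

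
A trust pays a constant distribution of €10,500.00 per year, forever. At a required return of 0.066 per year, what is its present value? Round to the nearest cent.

€159090.91

Level perpetuity: PV = C / r = €10,500.00 / 0.066 = €159,090.91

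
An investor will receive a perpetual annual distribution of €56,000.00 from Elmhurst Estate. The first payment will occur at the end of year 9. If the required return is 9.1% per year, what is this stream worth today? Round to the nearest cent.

€306583.40

Value at end of year 8: C / r = €56,000.00 / 0.091 = €615,384.6154
Discount to today: PV = €615,384.6154 / (1 + 0.091)^8 = €615,384.6154 / 2.007234 = €306,583.40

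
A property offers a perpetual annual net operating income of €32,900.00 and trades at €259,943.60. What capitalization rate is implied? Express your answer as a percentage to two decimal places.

12.66%

P = C/r ⇒ r = C/P = €32,900.00/€259,943.60 = 0.126566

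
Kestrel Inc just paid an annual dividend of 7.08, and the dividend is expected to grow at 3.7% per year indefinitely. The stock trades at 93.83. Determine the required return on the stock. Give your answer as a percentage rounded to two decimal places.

11.52%

D₁ = 7.08 × 1.037 = 7.3420
P = D₁/(r − g) ⇒ r = D₁/P + g = 7.3420/93.83 + 0.037 = 0.078247 + 0.037 = 0.115247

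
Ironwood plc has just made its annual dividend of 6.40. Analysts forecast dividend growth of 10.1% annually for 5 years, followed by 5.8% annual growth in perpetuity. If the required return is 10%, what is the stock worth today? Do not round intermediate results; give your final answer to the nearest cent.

D_1 = 7.04640
D_2 = 7.75809
D_3 = 8.54165
D_4 = 9.40436
D_5 = 10.35420
Terminal value at year 5: TV = D_5×(1+g_2)/(r−g_2) = 10.95474/0.042 = 260.82724
P_0 = D_1/(1+r)^1 + D_2/(1+r)^2 + D_3/(1+r)^3 + D_4/(1+r)^4 + D_5/(1+r)^5 + TV/(1+r)^5
    = 6.40582 + 6.41164 + 6.41747 + 6.42330 + 6.42914 + 161.95320 = 194.04057

194.04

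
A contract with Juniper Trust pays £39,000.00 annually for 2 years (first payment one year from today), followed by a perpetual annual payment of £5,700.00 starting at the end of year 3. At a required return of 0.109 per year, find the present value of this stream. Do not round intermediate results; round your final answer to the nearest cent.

£109396.42

PV of 2-year annuity: £39,000.00 × [1 − (1+0.109)^−2] / 0.109 = 66877.20194
Perpetuity value at year 2: £5,700.00 / 0.109 = 52293.57798
PV of perpetuity: 52293.57798 / (1+0.109)^2 = 42519.21770
Total PV = 66877.20194 + 42519.21770 = 109396.41964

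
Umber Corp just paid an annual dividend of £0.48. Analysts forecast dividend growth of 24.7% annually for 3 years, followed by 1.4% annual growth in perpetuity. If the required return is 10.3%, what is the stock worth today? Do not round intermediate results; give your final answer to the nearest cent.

D_1 = 0.59856
D_2 = 0.74640
D_3 = 0.93077
Terminal value at year 3: TV = D_3×(1+g_2)/(r−g_2) = 0.94380/0.089 = 10.60446
P_0 = D_1/(1+r)^1 + D_2/(1+r)^2 + D_3/(1+r)^3 + TV/(1+r)^3
    = 0.54267 + 0.61351 + 0.69361 + 7.90245 = 9.75224

£9.75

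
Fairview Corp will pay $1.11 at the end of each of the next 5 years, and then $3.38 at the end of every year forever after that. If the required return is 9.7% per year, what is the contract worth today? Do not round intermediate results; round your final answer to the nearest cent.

$26.17

PV of 5-year annuity: $1.11 × [1 − (1+0.097)^−5] / 0.097 = 4.24022
Perpetuity value at year 5: $3.38 / 0.097 = 34.84536
PV of perpetuity: 34.84536 / (1+0.097)^5 = 21.93370
Total PV = 4.24022 + 21.93370 = 26.17392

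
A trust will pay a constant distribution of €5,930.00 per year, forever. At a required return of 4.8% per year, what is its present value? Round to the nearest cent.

Level perpetuity: PV = C / r = €5,930.00 / 0.048 = €123,541.67

€123541.67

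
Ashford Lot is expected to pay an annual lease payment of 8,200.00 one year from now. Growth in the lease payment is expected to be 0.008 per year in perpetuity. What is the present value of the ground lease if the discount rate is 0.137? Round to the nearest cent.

Growing perpetuity: P = D₁ / (r − g) = 8,200.0000 / (0.137 − 0.008) = 63,565.89

63565.89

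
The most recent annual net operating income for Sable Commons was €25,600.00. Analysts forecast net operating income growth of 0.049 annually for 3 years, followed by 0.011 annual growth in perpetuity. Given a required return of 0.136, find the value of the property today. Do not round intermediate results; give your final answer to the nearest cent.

D_1 = 26854.40000
D_2 = 28170.26560
D_3 = 29550.60861
Terminal value at year 3: TV = D_3×(1+g_2)/(r−g_2) = 29875.66531/0.125 = 239005.32247
P_0 = D_1/(1+r)^1 + D_2/(1+r)^2 + D_3/(1+r)^3 + TV/(1+r)^3
    = 23639.43662 + 21829.02202 + 20157.25713 + 163031.89566 = 228657.61143

€228657.61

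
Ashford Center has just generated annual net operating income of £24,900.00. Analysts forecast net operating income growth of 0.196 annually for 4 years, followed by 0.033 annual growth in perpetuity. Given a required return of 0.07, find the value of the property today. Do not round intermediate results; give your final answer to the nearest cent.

D_1 = 29780.40000
D_2 = 35617.35840
D_3 = 42598.36065
D_4 = 50947.63933
Terminal value at year 4: TV = D_4×(1+g_2)/(r−g_2) = 52628.91143/0.037 = 1422403.01165
P_0 = D_1/(1+r)^1 + D_2/(1+r)^2 + D_3/(1+r)^3 + D_4/(1+r)^4 + TV/(1+r)^4
    = 27832.14953 + 31109.58023 + 34772.95135 + 38867.71011 + 1085144.44719 = 1217726.83842

£1217726.84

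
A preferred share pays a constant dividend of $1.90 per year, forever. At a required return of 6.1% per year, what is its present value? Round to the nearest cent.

$31.15

Level perpetuity: PV = C / r = $1.90 / 0.061 = $31.15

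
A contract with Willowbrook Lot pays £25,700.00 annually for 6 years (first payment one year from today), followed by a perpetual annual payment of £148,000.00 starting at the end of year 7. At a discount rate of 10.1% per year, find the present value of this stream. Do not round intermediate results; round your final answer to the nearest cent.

PV of 6-year annuity: £25,700.00 × [1 − (1+0.101)^−6] / 0.101 = 111602.94866
Perpetuity value at year 6: £148,000.00 / 0.101 = 1465346.53465
PV of perpetuity: 1465346.53465 / (1+0.101)^6 = 822652.51125
Total PV = 111602.94866 + 822652.51125 = 934255.45991

£934255.46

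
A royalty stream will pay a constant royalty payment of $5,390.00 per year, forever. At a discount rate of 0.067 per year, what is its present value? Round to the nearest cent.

Level perpetuity: PV = C / r = $5,390.00 / 0.067 = $80,447.76

$80447.76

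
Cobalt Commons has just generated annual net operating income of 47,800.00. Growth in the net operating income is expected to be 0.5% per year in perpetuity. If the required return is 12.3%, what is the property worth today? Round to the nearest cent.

407110.17

D₁ = D₀ × (1 + g) = 47,800.00 × 1.005 = 48,039.0000
Growing perpetuity: P = D₁ / (r − g) = 48,039.0000 / (0.123 − 0.005) = 407,110.17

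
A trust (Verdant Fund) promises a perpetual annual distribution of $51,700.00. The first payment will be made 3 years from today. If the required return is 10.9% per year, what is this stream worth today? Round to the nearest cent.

Value at end of year 2: C / r = $51,700.00 / 0.109 = $474,311.9266
Discount to today: PV = $474,311.9266 / (1 + 0.109)^2 = $474,311.9266 / 1.229881 = $385,656.76

$385656.76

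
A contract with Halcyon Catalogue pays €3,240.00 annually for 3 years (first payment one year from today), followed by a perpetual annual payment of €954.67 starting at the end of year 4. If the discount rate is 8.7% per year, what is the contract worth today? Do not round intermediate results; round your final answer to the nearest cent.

€16789.13

PV of 3-year annuity: €3,240.00 × [1 − (1+0.087)^−3] / 0.087 = 8245.44379
Perpetuity value at year 3: €954.67 / 0.087 = 10973.21839
PV of perpetuity: 10973.21839 / (1+0.087)^3 = 8543.68820
Total PV = 8245.44379 + 8543.68820 = 16789.13199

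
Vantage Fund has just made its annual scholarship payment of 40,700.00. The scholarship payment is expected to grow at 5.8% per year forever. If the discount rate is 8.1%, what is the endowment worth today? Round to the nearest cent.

D₁ = D₀ × (1 + g) = 40,700.00 × 1.058 = 43,060.6000
Growing perpetuity: P = D₁ / (r − g) = 43,060.6000 / (0.081 − 0.058) = 1,872,200.00

1872200.00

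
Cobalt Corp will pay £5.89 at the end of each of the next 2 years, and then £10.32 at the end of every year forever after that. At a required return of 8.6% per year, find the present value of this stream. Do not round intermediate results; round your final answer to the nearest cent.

PV of 2-year annuity: £5.89 × [1 − (1+0.086)^−2] / 0.086 = 10.41765
Perpetuity value at year 2: £10.32 / 0.086 = 120.00000
PV of perpetuity: 120.00000 / (1+0.086)^2 = 101.74700
Total PV = 10.41765 + 101.74700 = 112.16465

£112.16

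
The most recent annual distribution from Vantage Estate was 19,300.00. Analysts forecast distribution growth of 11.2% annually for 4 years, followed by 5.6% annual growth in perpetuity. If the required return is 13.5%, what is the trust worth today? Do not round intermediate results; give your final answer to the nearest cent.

D_1 = 21461.60000
D_2 = 23865.29920
D_3 = 26538.21271
D_4 = 29510.49253
Terminal value at year 4: TV = D_4×(1+g_2)/(r−g_2) = 31163.08012/0.079 = 394469.36856
P_0 = D_1/(1+r)^1 + D_2/(1+r)^2 + D_3/(1+r)^3 + D_4/(1+r)^4 + TV/(1+r)^4
    = 18908.89868 + 18525.72276 + 18150.31164 + 17782.50796 + 237700.35962 = 311067.80066

311067.80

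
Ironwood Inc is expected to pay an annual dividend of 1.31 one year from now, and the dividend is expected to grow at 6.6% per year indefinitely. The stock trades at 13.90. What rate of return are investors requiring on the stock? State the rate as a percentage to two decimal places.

16.02%

P = D₁/(r − g) ⇒ r = D₁/P + g = 1.3100/13.90 + 0.066 = 0.094245 + 0.066 = 0.160245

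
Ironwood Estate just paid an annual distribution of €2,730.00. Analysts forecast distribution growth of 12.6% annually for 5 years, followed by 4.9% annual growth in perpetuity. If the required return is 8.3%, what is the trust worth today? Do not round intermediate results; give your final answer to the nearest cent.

D_1 = 3073.98000
D_2 = 3461.30148
D_3 = 3897.42547
D_4 = 4388.50108
D_5 = 4941.45221
Terminal value at year 5: TV = D_5×(1+g_2)/(r−g_2) = 5183.58337/0.034 = 152458.33438
P_0 = D_1/(1+r)^1 + D_2/(1+r)^2 + D_3/(1+r)^3 + D_4/(1+r)^4 + D_5/(1+r)^5 + TV/(1+r)^5
    = 2838.39335 + 2951.09041 + 3068.26205 + 3190.08594 + 3316.74678 + 102331.39337 = 117695.97191

€117695.97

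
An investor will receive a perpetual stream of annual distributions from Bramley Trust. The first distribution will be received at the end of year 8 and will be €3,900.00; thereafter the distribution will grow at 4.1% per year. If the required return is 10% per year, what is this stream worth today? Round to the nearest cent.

Value at end of year 7: C₁ / (r − g) = €3,900.00 / (0.1 − 0.041) = €66,101.6949
Discount to today: PV = €66,101.6949 / (1 + 0.1)^7 = €66,101.6949 / 1.948717 = €33,920.62

€33920.62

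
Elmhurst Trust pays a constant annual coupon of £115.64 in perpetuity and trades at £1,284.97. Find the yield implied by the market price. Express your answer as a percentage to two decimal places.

9.00%

P = C/r ⇒ r = C/P = £115.64/£1,284.97 = 0.089994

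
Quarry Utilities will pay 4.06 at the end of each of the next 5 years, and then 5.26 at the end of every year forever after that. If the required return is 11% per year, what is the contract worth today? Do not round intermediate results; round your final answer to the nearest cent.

43.38

PV of 5-year annuity: 4.06 × [1 − (1+0.11)^−5] / 0.11 = 15.00534
Perpetuity value at year 5: 5.26 / 0.11 = 47.81818
PV of perpetuity: 47.81818 / (1+0.11)^5 = 28.37776
Total PV = 15.00534 + 28.37776 = 43.38311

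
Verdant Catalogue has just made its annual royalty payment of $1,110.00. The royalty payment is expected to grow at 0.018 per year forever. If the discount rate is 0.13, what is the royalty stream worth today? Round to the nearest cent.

$10089.11

D₁ = D₀ × (1 + g) = $1,110.00 × 1.018 = $1,129.9800
Growing perpetuity: P = D₁ / (r − g) = $1,129.9800 / (0.13 − 0.018) = $10,089.11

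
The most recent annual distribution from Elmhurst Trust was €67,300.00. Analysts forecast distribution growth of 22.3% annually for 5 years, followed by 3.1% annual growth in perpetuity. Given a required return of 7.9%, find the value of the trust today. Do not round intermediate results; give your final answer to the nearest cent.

€3202045.22

D_1 = 82307.90000
D_2 = 100662.56170
D_3 = 123110.31296
D_4 = 150563.91275
D_5 = 184139.66529
Terminal value at year 5: TV = D_5×(1+g_2)/(r−g_2) = 189847.99492/0.048 = 3955166.56075
P_0 = D_1/(1+r)^1 + D_2/(1+r)^2 + D_3/(1+r)^3 + D_4/(1+r)^4 + D_5/(1+r)^5 + TV/(1+r)^5
    = 76281.64968 + 86461.96251 + 98000.90839 + 111079.80627 + 125904.17337 + 2704316.72385 = 3202045.22407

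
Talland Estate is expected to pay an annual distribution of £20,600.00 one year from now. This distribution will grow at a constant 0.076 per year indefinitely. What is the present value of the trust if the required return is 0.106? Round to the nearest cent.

£686666.67

Growing perpetuity: P = D₁ / (r − g) = £20,600.0000 / (0.106 − 0.076) = £686,666.67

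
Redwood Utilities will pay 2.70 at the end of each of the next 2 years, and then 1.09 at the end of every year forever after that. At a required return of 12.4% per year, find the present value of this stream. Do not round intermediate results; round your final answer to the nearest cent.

11.50

PV of 2-year annuity: 2.70 × [1 − (1+0.124)^−2] / 0.124 = 4.53927
Perpetuity value at year 2: 1.09 / 0.124 = 8.79032
PV of perpetuity: 8.79032 / (1+0.124)^2 = 6.95780
Total PV = 4.53927 + 6.95780 = 11.49707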